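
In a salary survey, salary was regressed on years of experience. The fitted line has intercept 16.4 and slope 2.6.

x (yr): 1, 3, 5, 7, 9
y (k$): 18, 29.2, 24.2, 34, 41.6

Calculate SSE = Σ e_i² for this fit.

x=1: ŷ = 16.4 + 2.6·1 = 19; e = 18 − 19 = -1
x=3: ŷ = 16.4 + 2.6·3 = 24.2; e = 29.2 − 24.2 = 5
x=5: ŷ = 16.4 + 2.6·5 = 29.4; e = 24.2 − 29.4 = -5.2
x=7: ŷ = 16.4 + 2.6·7 = 34.6; e = 34 − 34.6 = -0.6
x=9: ŷ = 16.4 + 2.6·9 = 39.8; e = 41.6 − 39.8 = 1.8
SSE = 1 + 25 + 27.04 + 0.36 + 3.24 = 56.64

SSE = 56.64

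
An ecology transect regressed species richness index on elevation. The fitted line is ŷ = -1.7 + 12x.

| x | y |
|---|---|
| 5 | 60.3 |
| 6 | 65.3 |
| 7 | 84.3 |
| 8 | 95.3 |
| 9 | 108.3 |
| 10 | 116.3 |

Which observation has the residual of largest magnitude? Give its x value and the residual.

x = 6, r = -5

x=5: ŷ = -1.7 + 12·5 = 58.3; r = 60.3 − 58.3 = 2
x=6: ŷ = -1.7 + 12·6 = 70.3; r = 65.3 − 70.3 = -5
x=7: ŷ = -1.7 + 12·7 = 82.3; r = 84.3 − 82.3 = 2
x=8: ŷ = -1.7 + 12·8 = 94.3; r = 95.3 − 94.3 = 1
x=9: ŷ = -1.7 + 12·9 = 106.3; r = 108.3 − 106.3 = 2
x=10: ŷ = -1.7 + 12·10 = 118.3; r = 116.3 − 118.3 = -2
Largest |r| is 5 at x = 6, residual -5.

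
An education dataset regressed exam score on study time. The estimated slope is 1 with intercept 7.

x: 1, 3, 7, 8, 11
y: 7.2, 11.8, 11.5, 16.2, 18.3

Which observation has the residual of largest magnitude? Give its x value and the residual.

x=1: ŷ = 7 + 1 = 8; r = 7.2 − 8 = -0.8
x=3: ŷ = 7 + 3 = 10; r = 11.8 − 10 = 1.8
x=7: ŷ = 7 + 7 = 14; r = 11.5 − 14 = -2.5
x=8: ŷ = 7 + 8 = 15; r = 16.2 − 15 = 1.2
x=11: ŷ = 7 + 11 = 18; r = 18.3 − 18 = 0.3
Largest |r| is 2.5 at x = 7, residual -2.5.

x = 7, r = -2.5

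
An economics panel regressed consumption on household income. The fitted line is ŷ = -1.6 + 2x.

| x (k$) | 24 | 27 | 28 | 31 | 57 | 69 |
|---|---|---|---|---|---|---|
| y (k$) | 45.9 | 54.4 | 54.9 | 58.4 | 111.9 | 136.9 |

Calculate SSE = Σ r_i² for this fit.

SSE = 9

x=24: ŷ = -1.6 + 2·24 = 46.4; r = 45.9 − 46.4 = -0.5
x=27: ŷ = -1.6 + 2·27 = 52.4; r = 54.4 − 52.4 = 2
x=28: ŷ = -1.6 + 2·28 = 54.4; r = 54.9 − 54.4 = 0.5
x=31: ŷ = -1.6 + 2·31 = 60.4; r = 58.4 − 60.4 = -2
x=57: ŷ = -1.6 + 2·57 = 112.4; r = 111.9 − 112.4 = -0.5
x=69: ŷ = -1.6 + 2·69 = 136.4; r = 136.9 − 136.4 = 0.5
SSE = 0.25 + 4 + 0.25 + 4 + 0.25 + 0.25 = 9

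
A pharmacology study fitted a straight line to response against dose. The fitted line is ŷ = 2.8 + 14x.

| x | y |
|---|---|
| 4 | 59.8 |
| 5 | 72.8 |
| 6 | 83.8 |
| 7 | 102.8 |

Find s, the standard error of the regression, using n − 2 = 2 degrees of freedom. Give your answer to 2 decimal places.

s = 2.65

x=4: ŷ = 2.8 + 14·4 = 58.8; r = 59.8 − 58.8 = 1
x=5: ŷ = 2.8 + 14·5 = 72.8; r = 72.8 − 72.8 = 0
x=6: ŷ = 2.8 + 14·6 = 86.8; r = 83.8 − 86.8 = -3
x=7: ŷ = 2.8 + 14·7 = 100.8; r = 102.8 − 100.8 = 2
SSE = 1 + 0 + 9 + 4 = 14
s = √(14/2) = √7 ≈ 2.65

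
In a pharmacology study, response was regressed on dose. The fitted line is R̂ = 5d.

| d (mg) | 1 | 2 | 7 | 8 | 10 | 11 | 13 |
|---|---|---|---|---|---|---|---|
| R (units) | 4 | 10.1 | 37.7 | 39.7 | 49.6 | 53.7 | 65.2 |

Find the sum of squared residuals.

d=1: R̂ = 5·1 = 5; e = 4 − 5 = -1
d=2: R̂ = 5·2 = 10; e = 10.1 − 10 = 0.1
d=7: R̂ = 5·7 = 35; e = 37.7 − 35 = 2.7
d=8: R̂ = 5·8 = 40; e = 39.7 − 40 = -0.3
d=10: R̂ = 5·10 = 50; e = 49.6 − 50 = -0.4
d=11: R̂ = 5·11 = 55; e = 53.7 − 55 = -1.3
d=13: R̂ = 5·13 = 65; e = 65.2 − 65 = 0.2
SSE = 1 + 0.01 + 7.29 + 0.09 + 0.16 + 1.69 + 0.04 = 10.28

SSE = 10.28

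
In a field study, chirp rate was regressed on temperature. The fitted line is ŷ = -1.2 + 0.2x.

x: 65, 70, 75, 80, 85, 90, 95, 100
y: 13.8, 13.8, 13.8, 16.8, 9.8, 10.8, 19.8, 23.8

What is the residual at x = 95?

e = 2

ŷ = -1.2 + 0.2·95 = 17.8
e = 19.8 − 17.8 = 2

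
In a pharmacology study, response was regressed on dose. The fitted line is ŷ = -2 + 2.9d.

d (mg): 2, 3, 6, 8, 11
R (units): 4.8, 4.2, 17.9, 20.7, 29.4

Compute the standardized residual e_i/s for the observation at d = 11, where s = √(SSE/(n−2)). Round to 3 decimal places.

-0.231

d=2: ŷ = -2 + 2.9·2 = 3.8; e = 4.8 − 3.8 = 1
d=3: ŷ = -2 + 2.9·3 = 6.7; e = 4.2 − 6.7 = -2.5
d=6: ŷ = -2 + 2.9·6 = 15.4; e = 17.9 − 15.4 = 2.5
d=8: ŷ = -2 + 2.9·8 = 21.2; e = 20.7 − 21.2 = -0.5
d=11: ŷ = -2 + 2.9·11 = 29.9; e = 29.4 − 29.9 = -0.5
SSE = 1 + 6.25 + 6.25 + 0.25 + 0.25 = 14
s = √(14/3) = 2.16025
e/s = -0.5 / 2.16025 = -0.231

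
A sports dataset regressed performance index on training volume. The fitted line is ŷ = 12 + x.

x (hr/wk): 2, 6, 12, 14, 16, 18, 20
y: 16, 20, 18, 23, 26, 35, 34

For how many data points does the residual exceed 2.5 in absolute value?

3

x=2: ŷ = 12 + 2 = 14; r = 16 − 14 = 2
x=6: ŷ = 12 + 6 = 18; r = 20 − 18 = 2
x=12: ŷ = 12 + 12 = 24; r = 18 − 24 = -6
x=14: ŷ = 12 + 14 = 26; r = 23 − 26 = -3
x=16: ŷ = 12 + 16 = 28; r = 26 − 28 = -2
x=18: ŷ = 12 + 18 = 30; r = 35 − 30 = 5
x=20: ŷ = 12 + 20 = 32; r = 34 − 32 = 2
|r| > 2.5: x=12 (|r|=6), x=14 (|r|=3), x=18 (|r|=5) → 3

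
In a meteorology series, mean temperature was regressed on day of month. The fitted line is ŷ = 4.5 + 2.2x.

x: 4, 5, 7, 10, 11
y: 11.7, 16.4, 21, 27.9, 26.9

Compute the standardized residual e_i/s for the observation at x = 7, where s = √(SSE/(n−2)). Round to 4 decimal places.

0.6092

x=4: ŷ = 4.5 + 2.2·4 = 13.3; e = 11.7 − 13.3 = -1.6
x=5: ŷ = 4.5 + 2.2·5 = 15.5; e = 16.4 − 15.5 = 0.9
x=7: ŷ = 4.5 + 2.2·7 = 19.9; e = 21 − 19.9 = 1.1
x=10: ŷ = 4.5 + 2.2·10 = 26.5; e = 27.9 − 26.5 = 1.4
x=11: ŷ = 4.5 + 2.2·11 = 28.7; e = 26.9 − 28.7 = -1.8
SSE = 2.56 + 0.81 + 1.21 + 1.96 + 3.24 = 9.78
s = √(9.78/3) = 1.80555
e/s = 1.1 / 1.80555 = 0.6092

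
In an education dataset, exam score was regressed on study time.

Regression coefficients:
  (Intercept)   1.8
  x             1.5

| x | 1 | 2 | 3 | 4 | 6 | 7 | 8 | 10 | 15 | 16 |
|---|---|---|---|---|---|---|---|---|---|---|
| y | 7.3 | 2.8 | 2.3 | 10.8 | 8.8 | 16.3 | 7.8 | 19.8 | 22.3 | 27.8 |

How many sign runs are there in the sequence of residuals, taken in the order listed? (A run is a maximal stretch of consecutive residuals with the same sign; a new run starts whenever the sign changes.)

9 runs

x=1: ŷ = 1.8 + 1.5·1 = 3.3; e = 7.3 − 3.3 = 4
x=2: ŷ = 1.8 + 1.5·2 = 4.8; e = 2.8 − 4.8 = -2
x=3: ŷ = 1.8 + 1.5·3 = 6.3; e = 2.3 − 6.3 = -4
x=4: ŷ = 1.8 + 1.5·4 = 7.8; e = 10.8 − 7.8 = 3
x=6: ŷ = 1.8 + 1.5·6 = 10.8; e = 8.8 − 10.8 = -2
x=7: ŷ = 1.8 + 1.5·7 = 12.3; e = 16.3 − 12.3 = 4
x=8: ŷ = 1.8 + 1.5·8 = 13.8; e = 7.8 − 13.8 = -6
x=10: ŷ = 1.8 + 1.5·10 = 16.8; e = 19.8 − 16.8 = 3
x=15: ŷ = 1.8 + 1.5·15 = 24.3; e = 22.3 − 24.3 = -2
x=16: ŷ = 1.8 + 1.5·16 = 25.8; e = 27.8 − 25.8 = 2
Signs: + − − + − + − + − +
Runs: +×1, −×2, +×1, −×1, +×1, −×1, +×1, −×1, +×1 → 9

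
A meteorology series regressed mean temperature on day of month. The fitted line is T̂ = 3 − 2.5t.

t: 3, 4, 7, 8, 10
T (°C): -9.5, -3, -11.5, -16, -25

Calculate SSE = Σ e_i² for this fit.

SSE = 60

t=3: T̂ = 3 − 2.5·3 = -4.5; e = -9.5 − (-4.5) = -5
t=4: T̂ = 3 − 2.5·4 = -7; e = -3 − (-7) = 4
t=7: T̂ = 3 − 2.5·7 = -14.5; e = -11.5 − (-14.5) = 3
t=8: T̂ = 3 − 2.5·8 = -17; e = -16 − (-17) = 1
t=10: T̂ = 3 − 2.5·10 = -22; e = -25 − (-22) = -3
SSE = 25 + 16 + 9 + 1 + 9 = 60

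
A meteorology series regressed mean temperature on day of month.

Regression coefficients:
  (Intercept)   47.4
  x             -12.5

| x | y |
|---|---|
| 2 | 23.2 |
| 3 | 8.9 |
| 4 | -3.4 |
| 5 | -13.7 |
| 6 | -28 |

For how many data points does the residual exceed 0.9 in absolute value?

2

x=2: ŷ = 47.4 − 12.5·2 = 22.4; r = 23.2 − 22.4 = 0.8
x=3: ŷ = 47.4 − 12.5·3 = 9.9; r = 8.9 − 9.9 = -1
x=4: ŷ = 47.4 − 12.5·4 = -2.6; r = -3.4 − (-2.6) = -0.8
x=5: ŷ = 47.4 − 12.5·5 = -15.1; r = -13.7 − (-15.1) = 1.4
x=6: ŷ = 47.4 − 12.5·6 = -27.6; r = -28 − (-27.6) = -0.4
|r| > 0.9: x=3 (|r|=1), x=5 (|r|=1.4) → 2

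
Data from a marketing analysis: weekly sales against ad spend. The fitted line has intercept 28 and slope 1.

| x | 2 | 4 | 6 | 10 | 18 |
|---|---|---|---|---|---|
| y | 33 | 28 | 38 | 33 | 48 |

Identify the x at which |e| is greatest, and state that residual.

x = 10, e = -5

x=2: ŷ = 28 + 2 = 30; e = 33 − 30 = 3
x=4: ŷ = 28 + 4 = 32; e = 28 − 32 = -4
x=6: ŷ = 28 + 6 = 34; e = 38 − 34 = 4
x=10: ŷ = 28 + 10 = 38; e = 33 − 38 = -5
x=18: ŷ = 28 + 18 = 46; e = 48 − 46 = 2
Largest |e| is 5 at x = 10, residual -5.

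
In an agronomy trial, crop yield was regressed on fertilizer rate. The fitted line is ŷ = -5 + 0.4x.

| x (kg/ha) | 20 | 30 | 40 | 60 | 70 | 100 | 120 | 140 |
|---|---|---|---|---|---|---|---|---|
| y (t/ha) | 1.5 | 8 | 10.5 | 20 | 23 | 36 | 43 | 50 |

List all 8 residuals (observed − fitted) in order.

x=20: ŷ = -5 + 0.4·20 = 3; r = 1.5 − 3 = -1.5
x=30: ŷ = -5 + 0.4·30 = 7; r = 8 − 7 = 1
x=40: ŷ = -5 + 0.4·40 = 11; r = 10.5 − 11 = -0.5
x=60: ŷ = -5 + 0.4·60 = 19; r = 20 − 19 = 1
x=70: ŷ = -5 + 0.4·70 = 23; r = 23 − 23 = 0
x=100: ŷ = -5 + 0.4·100 = 35; r = 36 − 35 = 1
x=120: ŷ = -5 + 0.4·120 = 43; r = 43 − 43 = 0
x=140: ŷ = -5 + 0.4·140 = 51; r = 50 − 51 = -1

-1.5, 1, -0.5, 1, 0, 1, 0, -1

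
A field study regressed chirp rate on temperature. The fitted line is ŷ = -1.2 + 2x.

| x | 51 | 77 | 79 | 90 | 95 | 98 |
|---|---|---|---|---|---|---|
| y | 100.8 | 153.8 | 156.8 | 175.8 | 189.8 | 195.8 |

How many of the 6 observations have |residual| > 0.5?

4

x=51: ŷ = -1.2 + 2·51 = 100.8; r = 100.8 − 100.8 = 0
x=77: ŷ = -1.2 + 2·77 = 152.8; r = 153.8 − 152.8 = 1
x=79: ŷ = -1.2 + 2·79 = 156.8; r = 156.8 − 156.8 = 0
x=90: ŷ = -1.2 + 2·90 = 178.8; r = 175.8 − 178.8 = -3
x=95: ŷ = -1.2 + 2·95 = 188.8; r = 189.8 − 188.8 = 1
x=98: ŷ = -1.2 + 2·98 = 194.8; r = 195.8 − 194.8 = 1
|r| > 0.5: x=77 (|r|=1), x=90 (|r|=3), x=95 (|r|=1), x=98 (|r|=1) → 4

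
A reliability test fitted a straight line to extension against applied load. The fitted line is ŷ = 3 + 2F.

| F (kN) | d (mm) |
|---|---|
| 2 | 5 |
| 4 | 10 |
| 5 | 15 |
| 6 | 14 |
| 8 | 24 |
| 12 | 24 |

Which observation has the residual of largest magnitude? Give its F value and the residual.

F=2: ŷ = 3 + 2·2 = 7; r = 5 − 7 = -2
F=4: ŷ = 3 + 2·4 = 11; r = 10 − 11 = -1
F=5: ŷ = 3 + 2·5 = 13; r = 15 − 13 = 2
F=6: ŷ = 3 + 2·6 = 15; r = 14 − 15 = -1
F=8: ŷ = 3 + 2·8 = 19; r = 24 − 19 = 5
F=12: ŷ = 3 + 2·12 = 27; r = 24 − 27 = -3
Largest |r| is 5 at F = 8, residual 5.

F = 8, r = 5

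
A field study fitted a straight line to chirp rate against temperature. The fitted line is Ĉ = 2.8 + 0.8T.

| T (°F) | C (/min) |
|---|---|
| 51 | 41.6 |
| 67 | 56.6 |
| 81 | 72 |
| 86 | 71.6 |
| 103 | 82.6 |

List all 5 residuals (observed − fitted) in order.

T=51: Ĉ = 2.8 + 0.8·51 = 43.6; e = 41.6 − 43.6 = -2
T=67: Ĉ = 2.8 + 0.8·67 = 56.4; e = 56.6 − 56.4 = 0.2
T=81: Ĉ = 2.8 + 0.8·81 = 67.6; e = 72 − 67.6 = 4.4
T=86: Ĉ = 2.8 + 0.8·86 = 71.6; e = 71.6 − 71.6 = 0
T=103: Ĉ = 2.8 + 0.8·103 = 85.2; e = 82.6 − 85.2 = -2.6

-2, 0.2, 4.4, 0, -2.6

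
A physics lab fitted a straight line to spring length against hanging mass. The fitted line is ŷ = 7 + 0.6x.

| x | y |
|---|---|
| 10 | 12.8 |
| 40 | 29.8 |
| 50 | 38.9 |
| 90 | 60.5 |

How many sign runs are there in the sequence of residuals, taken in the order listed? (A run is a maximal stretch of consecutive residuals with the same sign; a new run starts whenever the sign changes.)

3 runs

x=10: ŷ = 7 + 0.6·10 = 13; r = 12.8 − 13 = -0.2
x=40: ŷ = 7 + 0.6·40 = 31; r = 29.8 − 31 = -1.2
x=50: ŷ = 7 + 0.6·50 = 37; r = 38.9 − 37 = 1.9
x=90: ŷ = 7 + 0.6·90 = 61; r = 60.5 − 61 = -0.5
Signs: − − + −
Runs: −×2, +×1, −×1 → 3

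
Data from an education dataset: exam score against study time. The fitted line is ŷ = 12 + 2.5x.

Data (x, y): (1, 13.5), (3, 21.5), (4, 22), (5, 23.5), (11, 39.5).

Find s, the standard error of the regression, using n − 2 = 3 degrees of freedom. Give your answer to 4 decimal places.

x=1: ŷ = 12 + 2.5·1 = 14.5; e = 13.5 − 14.5 = -1
x=3: ŷ = 12 + 2.5·3 = 19.5; e = 21.5 − 19.5 = 2
x=4: ŷ = 12 + 2.5·4 = 22; e = 22 − 22 = 0
x=5: ŷ = 12 + 2.5·5 = 24.5; e = 23.5 − 24.5 = -1
x=11: ŷ = 12 + 2.5·11 = 39.5; e = 39.5 − 39.5 = 0
SSE = 1 + 4 + 0 + 1 + 0 = 6
s = √(6/3) = √2 ≈ 1.4142

s = 1.4142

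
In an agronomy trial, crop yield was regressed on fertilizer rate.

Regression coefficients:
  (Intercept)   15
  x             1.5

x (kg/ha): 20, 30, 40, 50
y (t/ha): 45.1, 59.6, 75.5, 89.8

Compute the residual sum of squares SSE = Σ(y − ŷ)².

SSE = 0.46

x=20: ŷ = 15 + 1.5·20 = 45; r = 45.1 − 45 = 0.1
x=30: ŷ = 15 + 1.5·30 = 60; r = 59.6 − 60 = -0.4
x=40: ŷ = 15 + 1.5·40 = 75; r = 75.5 − 75 = 0.5
x=50: ŷ = 15 + 1.5·50 = 90; r = 89.8 − 90 = -0.2
SSE = 0.01 + 0.16 + 0.25 + 0.04 = 0.46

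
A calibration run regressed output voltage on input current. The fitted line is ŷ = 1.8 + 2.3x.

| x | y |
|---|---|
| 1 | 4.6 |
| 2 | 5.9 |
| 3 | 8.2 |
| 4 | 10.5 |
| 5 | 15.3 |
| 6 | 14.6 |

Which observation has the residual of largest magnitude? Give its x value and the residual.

x=1: ŷ = 1.8 + 2.3·1 = 4.1; r = 4.6 − 4.1 = 0.5
x=2: ŷ = 1.8 + 2.3·2 = 6.4; r = 5.9 − 6.4 = -0.5
x=3: ŷ = 1.8 + 2.3·3 = 8.7; r = 8.2 − 8.7 = -0.5
x=4: ŷ = 1.8 + 2.3·4 = 11; r = 10.5 − 11 = -0.5
x=5: ŷ = 1.8 + 2.3·5 = 13.3; r = 15.3 − 13.3 = 2
x=6: ŷ = 1.8 + 2.3·6 = 15.6; r = 14.6 − 15.6 = -1
Largest |r| is 2 at x = 5, residual 2.

x = 5, r = 2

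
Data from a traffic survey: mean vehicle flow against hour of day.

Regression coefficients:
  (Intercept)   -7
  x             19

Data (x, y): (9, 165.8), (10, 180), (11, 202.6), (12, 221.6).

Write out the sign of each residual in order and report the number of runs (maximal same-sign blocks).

x=9: ŷ = -7 + 19·9 = 164; e = 165.8 − 164 = 1.8
x=10: ŷ = -7 + 19·10 = 183; e = 180 − 183 = -3
x=11: ŷ = -7 + 19·11 = 202; e = 202.6 − 202 = 0.6
x=12: ŷ = -7 + 19·12 = 221; e = 221.6 − 221 = 0.6
Signs: + − + +
Runs: +×1, −×1, +×2 → 3

3 runs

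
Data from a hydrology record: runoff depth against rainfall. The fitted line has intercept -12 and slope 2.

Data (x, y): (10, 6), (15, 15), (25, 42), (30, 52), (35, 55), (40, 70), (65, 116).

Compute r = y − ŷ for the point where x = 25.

r = 4

ŷ = -12 + 2·25 = 38
r = 42 − 38 = 4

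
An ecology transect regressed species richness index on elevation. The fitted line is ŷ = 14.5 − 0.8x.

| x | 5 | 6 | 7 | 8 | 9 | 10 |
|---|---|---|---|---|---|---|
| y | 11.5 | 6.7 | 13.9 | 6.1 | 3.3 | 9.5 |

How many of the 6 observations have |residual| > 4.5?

x=5: ŷ = 14.5 − 0.8·5 = 10.5; e = 11.5 − 10.5 = 1
x=6: ŷ = 14.5 − 0.8·6 = 9.7; e = 6.7 − 9.7 = -3
x=7: ŷ = 14.5 − 0.8·7 = 8.9; e = 13.9 − 8.9 = 5
x=8: ŷ = 14.5 − 0.8·8 = 8.1; e = 6.1 − 8.1 = -2
x=9: ŷ = 14.5 − 0.8·9 = 7.3; e = 3.3 − 7.3 = -4
x=10: ŷ = 14.5 − 0.8·10 = 6.5; e = 9.5 − 6.5 = 3
|e| > 4.5: x=7 (|e|=5) → 1

1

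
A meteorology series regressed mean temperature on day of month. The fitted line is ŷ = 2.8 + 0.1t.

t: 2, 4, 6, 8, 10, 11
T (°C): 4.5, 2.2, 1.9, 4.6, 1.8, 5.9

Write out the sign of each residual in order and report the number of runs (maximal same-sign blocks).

t=2: ŷ = 2.8 + 0.1·2 = 3; r = 4.5 − 3 = 1.5
t=4: ŷ = 2.8 + 0.1·4 = 3.2; r = 2.2 − 3.2 = -1
t=6: ŷ = 2.8 + 0.1·6 = 3.4; r = 1.9 − 3.4 = -1.5
t=8: ŷ = 2.8 + 0.1·8 = 3.6; r = 4.6 − 3.6 = 1
t=10: ŷ = 2.8 + 0.1·10 = 3.8; r = 1.8 − 3.8 = -2
t=11: ŷ = 2.8 + 0.1·11 = 3.9; r = 5.9 − 3.9 = 2
Signs: + − − + − +
Runs: +×1, −×2, +×1, −×1, +×1 → 5

5 runs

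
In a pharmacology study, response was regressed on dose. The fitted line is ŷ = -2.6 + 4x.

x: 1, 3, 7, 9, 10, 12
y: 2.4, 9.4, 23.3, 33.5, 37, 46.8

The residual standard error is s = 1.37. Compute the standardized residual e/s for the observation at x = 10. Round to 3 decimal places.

ŷ = -2.6 + 4·10 = 37.4
e = 37 − 37.4 = -0.4
e/s = -0.4 / 1.37 = -0.292

-0.292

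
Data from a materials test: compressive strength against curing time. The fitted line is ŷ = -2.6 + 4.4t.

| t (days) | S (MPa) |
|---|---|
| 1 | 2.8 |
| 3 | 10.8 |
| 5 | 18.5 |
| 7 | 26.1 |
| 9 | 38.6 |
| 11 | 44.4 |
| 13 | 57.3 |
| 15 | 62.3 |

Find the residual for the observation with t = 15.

r = -1.1

ŷ = -2.6 + 4.4·15 = 63.4
r = 62.3 − 63.4 = -1.1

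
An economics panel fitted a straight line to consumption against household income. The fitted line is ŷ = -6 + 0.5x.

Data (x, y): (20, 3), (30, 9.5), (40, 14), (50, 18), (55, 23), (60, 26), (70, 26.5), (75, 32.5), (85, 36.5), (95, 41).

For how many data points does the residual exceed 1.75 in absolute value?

x=20: ŷ = -6 + 0.5·20 = 4; r = 3 − 4 = -1
x=30: ŷ = -6 + 0.5·30 = 9; r = 9.5 − 9 = 0.5
x=40: ŷ = -6 + 0.5·40 = 14; r = 14 − 14 = 0
x=50: ŷ = -6 + 0.5·50 = 19; r = 18 − 19 = -1
x=55: ŷ = -6 + 0.5·55 = 21.5; r = 23 − 21.5 = 1.5
x=60: ŷ = -6 + 0.5·60 = 24; r = 26 − 24 = 2
x=70: ŷ = -6 + 0.5·70 = 29; r = 26.5 − 29 = -2.5
x=75: ŷ = -6 + 0.5·75 = 31.5; r = 32.5 − 31.5 = 1
x=85: ŷ = -6 + 0.5·85 = 36.5; r = 36.5 − 36.5 = 0
x=95: ŷ = -6 + 0.5·95 = 41.5; r = 41 − 41.5 = -0.5
|r| > 1.75: x=60 (|r|=2), x=70 (|r|=2.5) → 2

2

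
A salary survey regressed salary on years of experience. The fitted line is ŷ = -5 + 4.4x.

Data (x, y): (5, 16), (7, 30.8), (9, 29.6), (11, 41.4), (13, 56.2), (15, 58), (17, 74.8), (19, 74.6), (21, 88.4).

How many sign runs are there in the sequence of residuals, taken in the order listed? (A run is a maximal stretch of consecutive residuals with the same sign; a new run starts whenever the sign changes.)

x=5: ŷ = -5 + 4.4·5 = 17; r = 16 − 17 = -1
x=7: ŷ = -5 + 4.4·7 = 25.8; r = 30.8 − 25.8 = 5
x=9: ŷ = -5 + 4.4·9 = 34.6; r = 29.6 − 34.6 = -5
x=11: ŷ = -5 + 4.4·11 = 43.4; r = 41.4 − 43.4 = -2
x=13: ŷ = -5 + 4.4·13 = 52.2; r = 56.2 − 52.2 = 4
x=15: ŷ = -5 + 4.4·15 = 61; r = 58 − 61 = -3
x=17: ŷ = -5 + 4.4·17 = 69.8; r = 74.8 − 69.8 = 5
x=19: ŷ = -5 + 4.4·19 = 78.6; r = 74.6 − 78.6 = -4
x=21: ŷ = -5 + 4.4·21 = 87.4; r = 88.4 − 87.4 = 1
Signs: − + − − + − + − +
Runs: −×1, +×1, −×2, +×1, −×1, +×1, −×1, +×1 → 8

8 runs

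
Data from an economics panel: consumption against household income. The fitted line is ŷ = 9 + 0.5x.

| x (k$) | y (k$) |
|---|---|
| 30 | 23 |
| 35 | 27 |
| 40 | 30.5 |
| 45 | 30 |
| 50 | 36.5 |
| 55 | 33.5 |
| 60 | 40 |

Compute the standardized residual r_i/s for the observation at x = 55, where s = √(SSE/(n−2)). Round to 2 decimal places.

x=30: ŷ = 9 + 0.5·30 = 24; r = 23 − 24 = -1
x=35: ŷ = 9 + 0.5·35 = 26.5; r = 27 − 26.5 = 0.5
x=40: ŷ = 9 + 0.5·40 = 29; r = 30.5 − 29 = 1.5
x=45: ŷ = 9 + 0.5·45 = 31.5; r = 30 − 31.5 = -1.5
x=50: ŷ = 9 + 0.5·50 = 34; r = 36.5 − 34 = 2.5
x=55: ŷ = 9 + 0.5·55 = 36.5; r = 33.5 − 36.5 = -3
x=60: ŷ = 9 + 0.5·60 = 39; r = 40 − 39 = 1
SSE = 1 + 0.25 + 2.25 + 2.25 + 6.25 + 9 + 1 = 22
s = √(22/5) = 2.09762
r/s = -3 / 2.09762 = -1.43

-1.43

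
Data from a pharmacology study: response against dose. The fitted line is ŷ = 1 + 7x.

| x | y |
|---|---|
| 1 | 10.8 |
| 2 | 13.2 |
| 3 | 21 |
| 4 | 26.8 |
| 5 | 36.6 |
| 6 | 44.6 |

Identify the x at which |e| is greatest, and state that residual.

x=1: ŷ = 1 + 7·1 = 8; e = 10.8 − 8 = 2.8
x=2: ŷ = 1 + 7·2 = 15; e = 13.2 − 15 = -1.8
x=3: ŷ = 1 + 7·3 = 22; e = 21 − 22 = -1
x=4: ŷ = 1 + 7·4 = 29; e = 26.8 − 29 = -2.2
x=5: ŷ = 1 + 7·5 = 36; e = 36.6 − 36 = 0.6
x=6: ŷ = 1 + 7·6 = 43; e = 44.6 − 43 = 1.6
Largest |e| is 2.8 at x = 1, residual 2.8.

x = 1, e = 2.8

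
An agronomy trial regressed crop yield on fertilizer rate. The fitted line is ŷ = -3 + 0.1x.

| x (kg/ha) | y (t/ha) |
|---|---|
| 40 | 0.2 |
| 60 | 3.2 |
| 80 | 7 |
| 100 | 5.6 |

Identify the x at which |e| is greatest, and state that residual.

x=40: ŷ = -3 + 0.1·40 = 1; e = 0.2 − 1 = -0.8
x=60: ŷ = -3 + 0.1·60 = 3; e = 3.2 − 3 = 0.2
x=80: ŷ = -3 + 0.1·80 = 5; e = 7 − 5 = 2
x=100: ŷ = -3 + 0.1·100 = 7; e = 5.6 − 7 = -1.4
Largest |e| is 2 at x = 80, residual 2.

x = 80, e = 2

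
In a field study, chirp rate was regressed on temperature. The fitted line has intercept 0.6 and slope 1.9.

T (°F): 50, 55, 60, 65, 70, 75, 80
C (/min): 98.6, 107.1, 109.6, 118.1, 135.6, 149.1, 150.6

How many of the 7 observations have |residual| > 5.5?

2

T=50: ŷ = 0.6 + 1.9·50 = 95.6; r = 98.6 − 95.6 = 3
T=55: ŷ = 0.6 + 1.9·55 = 105.1; r = 107.1 − 105.1 = 2
T=60: ŷ = 0.6 + 1.9·60 = 114.6; r = 109.6 − 114.6 = -5
T=65: ŷ = 0.6 + 1.9·65 = 124.1; r = 118.1 − 124.1 = -6
T=70: ŷ = 0.6 + 1.9·70 = 133.6; r = 135.6 − 133.6 = 2
T=75: ŷ = 0.6 + 1.9·75 = 143.1; r = 149.1 − 143.1 = 6
T=80: ŷ = 0.6 + 1.9·80 = 152.6; r = 150.6 − 152.6 = -2
|r| > 5.5: T=65 (|r|=6), T=75 (|r|=6) → 2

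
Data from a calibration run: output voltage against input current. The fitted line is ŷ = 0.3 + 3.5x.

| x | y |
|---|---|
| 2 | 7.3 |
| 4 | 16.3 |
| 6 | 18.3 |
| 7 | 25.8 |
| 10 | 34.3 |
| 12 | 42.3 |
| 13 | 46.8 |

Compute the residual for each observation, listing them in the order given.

x=2: ŷ = 0.3 + 3.5·2 = 7.3; e = 7.3 − 7.3 = 0
x=4: ŷ = 0.3 + 3.5·4 = 14.3; e = 16.3 − 14.3 = 2
x=6: ŷ = 0.3 + 3.5·6 = 21.3; e = 18.3 − 21.3 = -3
x=7: ŷ = 0.3 + 3.5·7 = 24.8; e = 25.8 − 24.8 = 1
x=10: ŷ = 0.3 + 3.5·10 = 35.3; e = 34.3 − 35.3 = -1
x=12: ŷ = 0.3 + 3.5·12 = 42.3; e = 42.3 − 42.3 = 0
x=13: ŷ = 0.3 + 3.5·13 = 45.8; e = 46.8 − 45.8 = 1

0, 2, -3, 1, -1, 0, 1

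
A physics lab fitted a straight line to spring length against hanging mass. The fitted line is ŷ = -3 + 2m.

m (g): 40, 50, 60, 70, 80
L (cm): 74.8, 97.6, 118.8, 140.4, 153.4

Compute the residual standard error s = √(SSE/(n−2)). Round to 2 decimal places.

m=40: ŷ = -3 + 2·40 = 77; e = 74.8 − 77 = -2.2
m=50: ŷ = -3 + 2·50 = 97; e = 97.6 − 97 = 0.6
m=60: ŷ = -3 + 2·60 = 117; e = 118.8 − 117 = 1.8
m=70: ŷ = -3 + 2·70 = 137; e = 140.4 − 137 = 3.4
m=80: ŷ = -3 + 2·80 = 157; e = 153.4 − 157 = -3.6
SSE = 4.84 + 0.36 + 3.24 + 11.56 + 12.96 = 32.96
s = √(32.96/3) = √10.9867 ≈ 3.31

s = 3.31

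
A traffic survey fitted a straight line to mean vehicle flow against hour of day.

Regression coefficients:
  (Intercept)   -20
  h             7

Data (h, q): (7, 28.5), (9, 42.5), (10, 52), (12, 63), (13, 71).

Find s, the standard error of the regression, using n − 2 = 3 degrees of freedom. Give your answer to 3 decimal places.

s = 1.354

h=7: q̂ = -20 + 7·7 = 29; r = 28.5 − 29 = -0.5
h=9: q̂ = -20 + 7·9 = 43; r = 42.5 − 43 = -0.5
h=10: q̂ = -20 + 7·10 = 50; r = 52 − 50 = 2
h=12: q̂ = -20 + 7·12 = 64; r = 63 − 64 = -1
h=13: q̂ = -20 + 7·13 = 71; r = 71 − 71 = 0
SSE = 0.25 + 0.25 + 4 + 1 + 0 = 5.5
s = √(5.5/3) = √1.83333 ≈ 1.354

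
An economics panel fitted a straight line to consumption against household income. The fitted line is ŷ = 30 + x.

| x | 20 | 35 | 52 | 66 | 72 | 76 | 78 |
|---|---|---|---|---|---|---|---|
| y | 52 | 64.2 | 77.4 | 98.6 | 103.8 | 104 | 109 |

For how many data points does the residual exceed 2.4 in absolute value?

2

x=20: ŷ = 30 + 20 = 50; r = 52 − 50 = 2
x=35: ŷ = 30 + 35 = 65; r = 64.2 − 65 = -0.8
x=52: ŷ = 30 + 52 = 82; r = 77.4 − 82 = -4.6
x=66: ŷ = 30 + 66 = 96; r = 98.6 − 96 = 2.6
x=72: ŷ = 30 + 72 = 102; r = 103.8 − 102 = 1.8
x=76: ŷ = 30 + 76 = 106; r = 104 − 106 = -2
x=78: ŷ = 30 + 78 = 108; r = 109 − 108 = 1
|r| > 2.4: x=52 (|r|=4.6), x=66 (|r|=2.6) → 2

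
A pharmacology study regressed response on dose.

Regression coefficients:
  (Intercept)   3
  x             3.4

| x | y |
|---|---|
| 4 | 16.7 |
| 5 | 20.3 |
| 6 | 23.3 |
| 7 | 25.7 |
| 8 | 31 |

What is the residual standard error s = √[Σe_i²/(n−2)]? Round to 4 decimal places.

x=4: ŷ = 3 + 3.4·4 = 16.6; e = 16.7 − 16.6 = 0.1
x=5: ŷ = 3 + 3.4·5 = 20; e = 20.3 − 20 = 0.3
x=6: ŷ = 3 + 3.4·6 = 23.4; e = 23.3 − 23.4 = -0.1
x=7: ŷ = 3 + 3.4·7 = 26.8; e = 25.7 − 26.8 = -1.1
x=8: ŷ = 3 + 3.4·8 = 30.2; e = 31 − 30.2 = 0.8
SSE = 0.01 + 0.09 + 0.01 + 1.21 + 0.64 = 1.96
s = √(1.96/3) = √0.653333 ≈ 0.8083

s = 0.8083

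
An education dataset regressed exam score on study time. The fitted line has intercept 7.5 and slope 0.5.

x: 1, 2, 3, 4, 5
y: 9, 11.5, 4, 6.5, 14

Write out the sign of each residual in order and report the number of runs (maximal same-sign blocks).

x=1: ŷ = 7.5 + 0.5·1 = 8; e = 9 − 8 = 1
x=2: ŷ = 7.5 + 0.5·2 = 8.5; e = 11.5 − 8.5 = 3
x=3: ŷ = 7.5 + 0.5·3 = 9; e = 4 − 9 = -5
x=4: ŷ = 7.5 + 0.5·4 = 9.5; e = 6.5 − 9.5 = -3
x=5: ŷ = 7.5 + 0.5·5 = 10; e = 14 − 10 = 4
Signs: + + − − +
Runs: +×2, −×2, +×1 → 3

3 runs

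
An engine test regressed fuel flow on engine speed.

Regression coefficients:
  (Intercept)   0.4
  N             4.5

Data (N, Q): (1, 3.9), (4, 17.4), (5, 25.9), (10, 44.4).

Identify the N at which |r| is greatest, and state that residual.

N=1: ŷ = 0.4 + 4.5·1 = 4.9; r = 3.9 − 4.9 = -1
N=4: ŷ = 0.4 + 4.5·4 = 18.4; r = 17.4 − 18.4 = -1
N=5: ŷ = 0.4 + 4.5·5 = 22.9; r = 25.9 − 22.9 = 3
N=10: ŷ = 0.4 + 4.5·10 = 45.4; r = 44.4 − 45.4 = -1
Largest |r| is 3 at N = 5, residual 3.

N = 5, r = 3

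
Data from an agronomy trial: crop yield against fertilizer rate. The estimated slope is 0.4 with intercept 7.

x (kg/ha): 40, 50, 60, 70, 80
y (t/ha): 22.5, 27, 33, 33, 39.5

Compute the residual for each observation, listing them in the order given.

x=40: ŷ = 7 + 0.4·40 = 23; e = 22.5 − 23 = -0.5
x=50: ŷ = 7 + 0.4·50 = 27; e = 27 − 27 = 0
x=60: ŷ = 7 + 0.4·60 = 31; e = 33 − 31 = 2
x=70: ŷ = 7 + 0.4·70 = 35; e = 33 − 35 = -2
x=80: ŷ = 7 + 0.4·80 = 39; e = 39.5 − 39 = 0.5

-0.5, 0, 2, -2, 0.5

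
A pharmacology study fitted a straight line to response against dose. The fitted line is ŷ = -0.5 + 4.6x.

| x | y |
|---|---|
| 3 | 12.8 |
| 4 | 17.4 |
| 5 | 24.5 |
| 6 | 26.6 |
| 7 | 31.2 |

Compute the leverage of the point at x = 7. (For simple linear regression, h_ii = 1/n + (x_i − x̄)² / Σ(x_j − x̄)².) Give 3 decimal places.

x̄ = (3 + 4 + 5 + 6 + 7)/5 = 5
Σ(x − x̄)² = 4 + 1 + 0 + 1 + 4 = 10
h = 1/5 + (2)²/10 = 0.2 + 0.4 = 0.600

h = 0.600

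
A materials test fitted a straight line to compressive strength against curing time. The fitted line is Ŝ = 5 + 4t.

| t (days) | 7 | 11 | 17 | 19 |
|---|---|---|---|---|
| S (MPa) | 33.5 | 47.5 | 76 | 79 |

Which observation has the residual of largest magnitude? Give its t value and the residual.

t=7: Ŝ = 5 + 4·7 = 33; r = 33.5 − 33 = 0.5
t=11: Ŝ = 5 + 4·11 = 49; r = 47.5 − 49 = -1.5
t=17: Ŝ = 5 + 4·17 = 73; r = 76 − 73 = 3
t=19: Ŝ = 5 + 4·19 = 81; r = 79 − 81 = -2
Largest |r| is 3 at t = 17, residual 3.

t = 17, r = 3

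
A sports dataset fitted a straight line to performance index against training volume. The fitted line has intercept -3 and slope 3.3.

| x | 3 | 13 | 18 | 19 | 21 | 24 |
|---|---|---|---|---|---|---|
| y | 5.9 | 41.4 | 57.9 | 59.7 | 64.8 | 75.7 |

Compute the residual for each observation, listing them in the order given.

-1, 1.5, 1.5, 0, -1.5, -0.5

x=3: ŷ = -3 + 3.3·3 = 6.9; r = 5.9 − 6.9 = -1
x=13: ŷ = -3 + 3.3·13 = 39.9; r = 41.4 − 39.9 = 1.5
x=18: ŷ = -3 + 3.3·18 = 56.4; r = 57.9 − 56.4 = 1.5
x=19: ŷ = -3 + 3.3·19 = 59.7; r = 59.7 − 59.7 = 0
x=21: ŷ = -3 + 3.3·21 = 66.3; r = 64.8 − 66.3 = -1.5
x=24: ŷ = -3 + 3.3·24 = 76.2; r = 75.7 − 76.2 = -0.5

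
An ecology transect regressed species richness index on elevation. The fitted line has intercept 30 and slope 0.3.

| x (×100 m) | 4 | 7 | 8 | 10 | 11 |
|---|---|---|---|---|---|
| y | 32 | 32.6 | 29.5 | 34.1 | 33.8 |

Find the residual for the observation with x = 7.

ŷ = 30 + 0.3·7 = 32.1
r = 32.6 − 32.1 = 0.5

r = 0.5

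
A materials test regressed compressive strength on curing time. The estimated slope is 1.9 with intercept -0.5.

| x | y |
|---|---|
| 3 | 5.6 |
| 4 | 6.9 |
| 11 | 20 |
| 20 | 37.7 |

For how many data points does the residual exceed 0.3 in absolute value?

2

x=3: ŷ = -0.5 + 1.9·3 = 5.2; e = 5.6 − 5.2 = 0.4
x=4: ŷ = -0.5 + 1.9·4 = 7.1; e = 6.9 − 7.1 = -0.2
x=11: ŷ = -0.5 + 1.9·11 = 20.4; e = 20 − 20.4 = -0.4
x=20: ŷ = -0.5 + 1.9·20 = 37.5; e = 37.7 − 37.5 = 0.2
|e| > 0.3: x=3 (|e|=0.4), x=11 (|e|=0.4) → 2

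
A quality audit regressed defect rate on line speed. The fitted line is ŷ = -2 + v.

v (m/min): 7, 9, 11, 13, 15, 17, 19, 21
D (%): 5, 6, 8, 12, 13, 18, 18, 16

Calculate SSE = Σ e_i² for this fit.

v=7: ŷ = -2 + 7 = 5; e = 5 − 5 = 0
v=9: ŷ = -2 + 9 = 7; e = 6 − 7 = -1
v=11: ŷ = -2 + 11 = 9; e = 8 − 9 = -1
v=13: ŷ = -2 + 13 = 11; e = 12 − 11 = 1
v=15: ŷ = -2 + 15 = 13; e = 13 − 13 = 0
v=17: ŷ = -2 + 17 = 15; e = 18 − 15 = 3
v=19: ŷ = -2 + 19 = 17; e = 18 − 17 = 1
v=21: ŷ = -2 + 21 = 19; e = 16 − 19 = -3
SSE = 0 + 1 + 1 + 1 + 0 + 9 + 1 + 9 = 22

SSE = 22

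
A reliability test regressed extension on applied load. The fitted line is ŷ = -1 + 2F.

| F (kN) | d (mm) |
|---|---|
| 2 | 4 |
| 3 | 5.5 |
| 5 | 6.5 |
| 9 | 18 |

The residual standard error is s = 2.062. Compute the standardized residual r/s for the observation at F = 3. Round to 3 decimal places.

0.242

ŷ = -1 + 2·3 = 5
r = 5.5 − 5 = 0.5
r/s = 0.5 / 2.062 = 0.242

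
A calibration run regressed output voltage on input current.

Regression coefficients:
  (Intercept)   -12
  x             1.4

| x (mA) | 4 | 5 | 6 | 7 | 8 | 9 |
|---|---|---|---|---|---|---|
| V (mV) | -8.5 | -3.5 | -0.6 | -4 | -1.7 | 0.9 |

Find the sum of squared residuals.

SSE = 19.8

x=4: V̂ = -12 + 1.4·4 = -6.4; e = -8.5 − (-6.4) = -2.1
x=5: V̂ = -12 + 1.4·5 = -5; e = -3.5 − (-5) = 1.5
x=6: V̂ = -12 + 1.4·6 = -3.6; e = -0.6 − (-3.6) = 3
x=7: V̂ = -12 + 1.4·7 = -2.2; e = -4 − (-2.2) = -1.8
x=8: V̂ = -12 + 1.4·8 = -0.8; e = -1.7 − (-0.8) = -0.9
x=9: V̂ = -12 + 1.4·9 = 0.6; e = 0.9 − 0.6 = 0.3
SSE = 4.41 + 2.25 + 9 + 3.24 + 0.81 + 0.09 = 19.8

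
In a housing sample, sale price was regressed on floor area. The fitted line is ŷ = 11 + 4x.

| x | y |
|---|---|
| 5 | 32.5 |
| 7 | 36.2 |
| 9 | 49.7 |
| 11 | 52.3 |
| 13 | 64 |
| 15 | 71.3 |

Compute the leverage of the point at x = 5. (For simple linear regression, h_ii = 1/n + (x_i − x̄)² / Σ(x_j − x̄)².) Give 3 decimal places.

x̄ = (5 + 7 + 9 + 11 + 13 + 15)/6 = 10
Σ(x − x̄)² = 25 + 9 + 1 + 1 + 9 + 25 = 70
h = 1/6 + (-5)²/70 = 0.166667 + 0.357143 = 0.524

h = 0.524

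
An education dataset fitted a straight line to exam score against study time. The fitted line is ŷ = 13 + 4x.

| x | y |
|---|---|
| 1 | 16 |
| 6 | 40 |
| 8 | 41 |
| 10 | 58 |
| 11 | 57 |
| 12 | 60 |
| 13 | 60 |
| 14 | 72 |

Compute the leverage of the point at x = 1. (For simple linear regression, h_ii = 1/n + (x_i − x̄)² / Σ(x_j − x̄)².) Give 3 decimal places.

h = 0.674

x̄ = (1 + 6 + 8 + 10 + 11 + 12 + 13 + 14)/8 = 9.375
Σ(x − x̄)² = 70.1406 + 11.3906 + 1.89062 + 0.390625 + 2.64062 + 6.89062 + 13.1406 + 21.3906 = 127.875
h = 1/8 + (-8.375)²/127.875 = 0.125 + 0.548509 = 0.674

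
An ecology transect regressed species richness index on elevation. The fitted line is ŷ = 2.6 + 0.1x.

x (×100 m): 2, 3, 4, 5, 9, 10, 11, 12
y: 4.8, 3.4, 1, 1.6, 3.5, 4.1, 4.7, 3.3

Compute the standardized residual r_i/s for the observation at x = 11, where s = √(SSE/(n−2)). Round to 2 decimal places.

x=2: ŷ = 2.6 + 0.1·2 = 2.8; r = 4.8 − 2.8 = 2
x=3: ŷ = 2.6 + 0.1·3 = 2.9; r = 3.4 − 2.9 = 0.5
x=4: ŷ = 2.6 + 0.1·4 = 3; r = 1 − 3 = -2
x=5: ŷ = 2.6 + 0.1·5 = 3.1; r = 1.6 − 3.1 = -1.5
x=9: ŷ = 2.6 + 0.1·9 = 3.5; r = 3.5 − 3.5 = 0
x=10: ŷ = 2.6 + 0.1·10 = 3.6; r = 4.1 − 3.6 = 0.5
x=11: ŷ = 2.6 + 0.1·11 = 3.7; r = 4.7 − 3.7 = 1
x=12: ŷ = 2.6 + 0.1·12 = 3.8; r = 3.3 − 3.8 = -0.5
SSE = 4 + 0.25 + 4 + 2.25 + 0 + 0.25 + 1 + 0.25 = 12
s = √(12/6) = 1.41421
r/s = 1 / 1.41421 = 0.71

0.71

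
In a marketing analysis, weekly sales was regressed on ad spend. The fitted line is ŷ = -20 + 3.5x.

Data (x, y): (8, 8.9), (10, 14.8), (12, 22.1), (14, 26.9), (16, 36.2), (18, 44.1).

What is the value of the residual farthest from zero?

r = -2.1

x=8: ŷ = -20 + 3.5·8 = 8; r = 8.9 − 8 = 0.9
x=10: ŷ = -20 + 3.5·10 = 15; r = 14.8 − 15 = -0.2
x=12: ŷ = -20 + 3.5·12 = 22; r = 22.1 − 22 = 0.1
x=14: ŷ = -20 + 3.5·14 = 29; r = 26.9 − 29 = -2.1
x=16: ŷ = -20 + 3.5·16 = 36; r = 36.2 − 36 = 0.2
x=18: ŷ = -20 + 3.5·18 = 43; r = 44.1 − 43 = 1.1
Largest |r| is 2.1 at x = 14, residual -2.1.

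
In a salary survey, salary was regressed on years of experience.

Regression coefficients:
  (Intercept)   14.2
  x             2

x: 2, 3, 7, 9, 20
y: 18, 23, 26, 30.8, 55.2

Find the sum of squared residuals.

SSE = 15.68

x=2: ŷ = 14.2 + 2·2 = 18.2; e = 18 − 18.2 = -0.2
x=3: ŷ = 14.2 + 2·3 = 20.2; e = 23 − 20.2 = 2.8
x=7: ŷ = 14.2 + 2·7 = 28.2; e = 26 − 28.2 = -2.2
x=9: ŷ = 14.2 + 2·9 = 32.2; e = 30.8 − 32.2 = -1.4
x=20: ŷ = 14.2 + 2·20 = 54.2; e = 55.2 − 54.2 = 1
SSE = 0.04 + 7.84 + 4.84 + 1.96 + 1 = 15.68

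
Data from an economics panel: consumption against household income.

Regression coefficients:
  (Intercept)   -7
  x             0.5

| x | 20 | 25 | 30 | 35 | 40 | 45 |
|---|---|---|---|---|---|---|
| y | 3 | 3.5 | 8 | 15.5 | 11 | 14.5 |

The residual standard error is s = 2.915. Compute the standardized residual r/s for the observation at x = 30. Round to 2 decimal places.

ŷ = -7 + 0.5·30 = 8
r = 8 − 8 = 0
r/s = 0 / 2.915 = 0.00

0.00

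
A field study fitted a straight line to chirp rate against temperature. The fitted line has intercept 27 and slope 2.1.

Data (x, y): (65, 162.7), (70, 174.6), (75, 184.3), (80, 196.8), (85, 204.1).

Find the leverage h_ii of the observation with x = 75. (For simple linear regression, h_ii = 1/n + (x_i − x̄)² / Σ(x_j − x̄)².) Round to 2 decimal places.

x̄ = (65 + 70 + 75 + 80 + 85)/5 = 75
Σ(x − x̄)² = 100 + 25 + 0 + 25 + 100 = 250
h = 1/5 + (0)²/250 = 0.2 + 0 = 0.20

h = 0.20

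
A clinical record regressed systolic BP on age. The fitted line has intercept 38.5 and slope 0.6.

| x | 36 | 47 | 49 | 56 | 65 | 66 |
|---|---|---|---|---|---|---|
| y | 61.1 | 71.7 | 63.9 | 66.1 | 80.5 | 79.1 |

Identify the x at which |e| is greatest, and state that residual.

x = 56, e = -6

x=36: ŷ = 38.5 + 0.6·36 = 60.1; e = 61.1 − 60.1 = 1
x=47: ŷ = 38.5 + 0.6·47 = 66.7; e = 71.7 − 66.7 = 5
x=49: ŷ = 38.5 + 0.6·49 = 67.9; e = 63.9 − 67.9 = -4
x=56: ŷ = 38.5 + 0.6·56 = 72.1; e = 66.1 − 72.1 = -6
x=65: ŷ = 38.5 + 0.6·65 = 77.5; e = 80.5 − 77.5 = 3
x=66: ŷ = 38.5 + 0.6·66 = 78.1; e = 79.1 − 78.1 = 1
Largest |e| is 6 at x = 56, residual -6.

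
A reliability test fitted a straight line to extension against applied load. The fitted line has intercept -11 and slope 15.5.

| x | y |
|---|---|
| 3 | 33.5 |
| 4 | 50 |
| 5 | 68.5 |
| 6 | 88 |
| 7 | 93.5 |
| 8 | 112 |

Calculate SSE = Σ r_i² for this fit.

SSE = 62

x=3: ŷ = -11 + 15.5·3 = 35.5; r = 33.5 − 35.5 = -2
x=4: ŷ = -11 + 15.5·4 = 51; r = 50 − 51 = -1
x=5: ŷ = -11 + 15.5·5 = 66.5; r = 68.5 − 66.5 = 2
x=6: ŷ = -11 + 15.5·6 = 82; r = 88 − 82 = 6
x=7: ŷ = -11 + 15.5·7 = 97.5; r = 93.5 − 97.5 = -4
x=8: ŷ = -11 + 15.5·8 = 113; r = 112 − 113 = -1
SSE = 4 + 1 + 4 + 36 + 16 + 1 = 62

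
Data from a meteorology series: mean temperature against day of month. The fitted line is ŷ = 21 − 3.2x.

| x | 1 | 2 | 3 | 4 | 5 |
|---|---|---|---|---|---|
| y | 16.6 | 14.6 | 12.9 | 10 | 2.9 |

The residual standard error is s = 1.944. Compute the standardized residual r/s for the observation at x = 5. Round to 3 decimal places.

ŷ = 21 − 3.2·5 = 5
r = 2.9 − 5 = -2.1
r/s = -2.1 / 1.944 = -1.080

-1.080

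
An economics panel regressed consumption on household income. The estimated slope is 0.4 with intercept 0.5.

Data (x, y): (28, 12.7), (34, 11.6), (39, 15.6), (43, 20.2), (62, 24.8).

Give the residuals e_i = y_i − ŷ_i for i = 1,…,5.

1, -2.5, -0.5, 2.5, -0.5

x=28: ŷ = 0.5 + 0.4·28 = 11.7; e = 12.7 − 11.7 = 1
x=34: ŷ = 0.5 + 0.4·34 = 14.1; e = 11.6 − 14.1 = -2.5
x=39: ŷ = 0.5 + 0.4·39 = 16.1; e = 15.6 − 16.1 = -0.5
x=43: ŷ = 0.5 + 0.4·43 = 17.7; e = 20.2 − 17.7 = 2.5
x=62: ŷ = 0.5 + 0.4·62 = 25.3; e = 24.8 − 25.3 = -0.5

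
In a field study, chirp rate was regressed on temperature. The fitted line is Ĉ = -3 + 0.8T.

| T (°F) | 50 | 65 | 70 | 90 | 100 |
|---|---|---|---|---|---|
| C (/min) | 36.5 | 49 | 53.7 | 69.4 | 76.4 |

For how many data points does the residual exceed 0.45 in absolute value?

3

T=50: Ĉ = -3 + 0.8·50 = 37; r = 36.5 − 37 = -0.5
T=65: Ĉ = -3 + 0.8·65 = 49; r = 49 − 49 = 0
T=70: Ĉ = -3 + 0.8·70 = 53; r = 53.7 − 53 = 0.7
T=90: Ĉ = -3 + 0.8·90 = 69; r = 69.4 − 69 = 0.4
T=100: Ĉ = -3 + 0.8·100 = 77; r = 76.4 − 77 = -0.6
|r| > 0.45: T=50 (|r|=0.5), T=70 (|r|=0.7), T=100 (|r|=0.6) → 3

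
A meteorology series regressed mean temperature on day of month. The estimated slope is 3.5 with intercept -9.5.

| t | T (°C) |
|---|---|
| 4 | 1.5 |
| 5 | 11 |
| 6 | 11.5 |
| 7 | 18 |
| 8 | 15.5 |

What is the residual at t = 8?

ŷ = -9.5 + 3.5·8 = 18.5
e = 15.5 − 18.5 = -3

e = -3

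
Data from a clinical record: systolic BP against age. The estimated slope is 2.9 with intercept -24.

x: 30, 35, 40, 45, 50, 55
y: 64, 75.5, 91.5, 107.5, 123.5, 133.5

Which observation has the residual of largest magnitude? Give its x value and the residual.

x=30: ŷ = -24 + 2.9·30 = 63; e = 64 − 63 = 1
x=35: ŷ = -24 + 2.9·35 = 77.5; e = 75.5 − 77.5 = -2
x=40: ŷ = -24 + 2.9·40 = 92; e = 91.5 − 92 = -0.5
x=45: ŷ = -24 + 2.9·45 = 106.5; e = 107.5 − 106.5 = 1
x=50: ŷ = -24 + 2.9·50 = 121; e = 123.5 − 121 = 2.5
x=55: ŷ = -24 + 2.9·55 = 135.5; e = 133.5 − 135.5 = -2
Largest |e| is 2.5 at x = 50, residual 2.5.

x = 50, e = 2.5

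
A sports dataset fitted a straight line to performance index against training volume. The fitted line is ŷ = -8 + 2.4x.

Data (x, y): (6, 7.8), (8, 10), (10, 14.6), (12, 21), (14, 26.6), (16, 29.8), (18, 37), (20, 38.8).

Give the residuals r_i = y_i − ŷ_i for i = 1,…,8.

1.4, -1.2, -1.4, 0.2, 1, -0.6, 1.8, -1.2

x=6: ŷ = -8 + 2.4·6 = 6.4; r = 7.8 − 6.4 = 1.4
x=8: ŷ = -8 + 2.4·8 = 11.2; r = 10 − 11.2 = -1.2
x=10: ŷ = -8 + 2.4·10 = 16; r = 14.6 − 16 = -1.4
x=12: ŷ = -8 + 2.4·12 = 20.8; r = 21 − 20.8 = 0.2
x=14: ŷ = -8 + 2.4·14 = 25.6; r = 26.6 − 25.6 = 1
x=16: ŷ = -8 + 2.4·16 = 30.4; r = 29.8 − 30.4 = -0.6
x=18: ŷ = -8 + 2.4·18 = 35.2; r = 37 − 35.2 = 1.8
x=20: ŷ = -8 + 2.4·20 = 40; r = 38.8 − 40 = -1.2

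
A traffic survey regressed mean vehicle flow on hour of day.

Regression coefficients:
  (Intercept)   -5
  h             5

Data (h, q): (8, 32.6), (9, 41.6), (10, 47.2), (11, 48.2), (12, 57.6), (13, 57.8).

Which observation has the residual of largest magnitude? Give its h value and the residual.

h=8: q̂ = -5 + 5·8 = 35; e = 32.6 − 35 = -2.4
h=9: q̂ = -5 + 5·9 = 40; e = 41.6 − 40 = 1.6
h=10: q̂ = -5 + 5·10 = 45; e = 47.2 − 45 = 2.2
h=11: q̂ = -5 + 5·11 = 50; e = 48.2 − 50 = -1.8
h=12: q̂ = -5 + 5·12 = 55; e = 57.6 − 55 = 2.6
h=13: q̂ = -5 + 5·13 = 60; e = 57.8 − 60 = -2.2
Largest |e| is 2.6 at h = 12, residual 2.6.

h = 12, e = 2.6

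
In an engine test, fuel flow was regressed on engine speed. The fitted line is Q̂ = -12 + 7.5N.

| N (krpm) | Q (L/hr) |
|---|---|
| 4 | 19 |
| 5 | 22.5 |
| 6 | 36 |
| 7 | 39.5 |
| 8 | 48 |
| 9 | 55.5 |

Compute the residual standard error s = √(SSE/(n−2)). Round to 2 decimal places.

s = 2.24

N=4: Q̂ = -12 + 7.5·4 = 18; e = 19 − 18 = 1
N=5: Q̂ = -12 + 7.5·5 = 25.5; e = 22.5 − 25.5 = -3
N=6: Q̂ = -12 + 7.5·6 = 33; e = 36 − 33 = 3
N=7: Q̂ = -12 + 7.5·7 = 40.5; e = 39.5 − 40.5 = -1
N=8: Q̂ = -12 + 7.5·8 = 48; e = 48 − 48 = 0
N=9: Q̂ = -12 + 7.5·9 = 55.5; e = 55.5 − 55.5 = 0
SSE = 1 + 9 + 9 + 1 + 0 + 0 = 20
s = √(20/4) = √5 ≈ 2.24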